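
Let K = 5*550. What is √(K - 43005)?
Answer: I*√40255 ≈ 200.64*I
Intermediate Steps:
K = 2750
√(K - 43005) = √(2750 - 43005) = √(-40255) = I*√40255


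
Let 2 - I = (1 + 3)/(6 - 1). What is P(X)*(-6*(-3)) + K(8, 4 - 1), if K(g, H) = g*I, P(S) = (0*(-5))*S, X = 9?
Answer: 48/5 ≈ 9.6000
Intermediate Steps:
I = 6/5 (I = 2 - (1 + 3)/(6 - 1) = 2 - 4/5 = 2 - 1*⅘ = 2 - ⅘ = 6/5 ≈ 1.2000)
P(S) = 0 (P(S) = 0*S = 0)
K(g, H) = 6*g/5 (K(g, H) = g*(6/5) = 6*g/5)
P(X)*(-6*(-3)) + K(8, 4 - 1) = 0*(-6*(-3)) + (6/5)*8 = 0*18 + 48/5 = 0 + 48/5 = 48/5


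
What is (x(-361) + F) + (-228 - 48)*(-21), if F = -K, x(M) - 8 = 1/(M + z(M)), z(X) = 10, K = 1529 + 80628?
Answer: -26799904/351 ≈ -76353.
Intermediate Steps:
K = 82157
x(M) = 8 + 1/(10 + M) (x(M) = 8 + 1/(M + 10) = 8 + 1/(10 + M))
F = -82157 (F = -1*82157 = -82157)
(x(-361) + F) + (-228 - 48)*(-21) = ((81 + 8*(-361))/(10 - 361) - 82157) + (-228 - 48)*(-21) = ((81 - 2888)/(-351) - 82157) - 276*(-21) = (-1/351*(-2807) - 82157) + 5796 = (2807/351 - 82157) + 5796 = -28834300/351 + 5796 = -26799904/351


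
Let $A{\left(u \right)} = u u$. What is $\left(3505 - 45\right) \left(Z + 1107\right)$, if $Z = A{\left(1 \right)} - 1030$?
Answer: $269880$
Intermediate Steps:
$A{\left(u \right)} = u^{2}$
$Z = -1029$ ($Z = 1^{2} - 1030 = 1 - 1030 = -1029$)
$\left(3505 - 45\right) \left(Z + 1107\right) = \left(3505 - 45\right) \left(-1029 + 1107\right) = 3460 \cdot 78 = 269880$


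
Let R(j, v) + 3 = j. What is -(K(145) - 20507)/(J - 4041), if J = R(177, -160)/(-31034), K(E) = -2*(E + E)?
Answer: -109068993/20901428 ≈ -5.2183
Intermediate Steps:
R(j, v) = -3 + j
K(E) = -4*E
J = -87/15517 (J = (-3 + 177)/(-31034) = 174*(-1/31034) = -87/15517 ≈ -0.0056068)
-(K(145) - 20507)/(J - 4041) = -(-4*145 - 20507)/(-87/15517 - 4041) = -(-580 - 20507)/(-62704284/15517) = -(-21087)*(-15517)/62704284 = -1*109068993/20901428 = -109068993/20901428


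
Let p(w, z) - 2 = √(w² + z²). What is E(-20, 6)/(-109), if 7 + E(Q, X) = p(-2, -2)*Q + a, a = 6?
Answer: 41/109 + 40*√2/109 ≈ 0.89512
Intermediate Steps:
p(w, z) = 2 + √(w² + z²)
E(Q, X) = -1 + Q*(2 + 2*√2) (E(Q, X) = -7 + ((2 + √((-2)² + (-2)²))*Q + 6) = -7 + ((2 + √(4 + 4))*Q + 6) = -7 + ((2 + √8)*Q + 6) = -7 + ((2 + 2*√2)*Q + 6) = -7 + (Q*(2 + 2*√2) + 6) = -7 + (6 + Q*(2 + 2*√2)) = -1 + Q*(2 + 2*√2))
E(-20, 6)/(-109) = (-1 + 2*(-20)*(1 + √2))/(-109) = (-1 + (-40 - 40*√2))*(-1/109) = (-41 - 40*√2)*(-1/109) = 41/109 + 40*√2/109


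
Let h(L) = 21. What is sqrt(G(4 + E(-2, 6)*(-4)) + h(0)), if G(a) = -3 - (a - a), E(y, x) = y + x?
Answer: 3*sqrt(2) ≈ 4.2426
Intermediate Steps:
E(y, x) = x + y
G(a) = -3 (G(a) = -3 - 1*0 = -3 + 0 = -3)
sqrt(G(4 + E(-2, 6)*(-4)) + h(0)) = sqrt(-3 + 21) = sqrt(18) = 3*sqrt(2)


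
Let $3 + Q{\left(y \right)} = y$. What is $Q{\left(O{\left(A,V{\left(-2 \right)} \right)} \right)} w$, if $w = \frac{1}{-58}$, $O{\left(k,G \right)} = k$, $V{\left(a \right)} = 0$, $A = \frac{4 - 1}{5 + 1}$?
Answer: $\frac{5}{116} \approx 0.043103$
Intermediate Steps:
$A = \frac{1}{2}$ ($A = \frac{3}{6} = 3 \cdot \frac{1}{6} = \frac{1}{2} \approx 0.5$)
$Q{\left(y \right)} = -3 + y$
$w = - \frac{1}{58} \approx -0.017241$
$Q{\left(O{\left(A,V{\left(-2 \right)} \right)} \right)} w = \left(-3 + \frac{1}{2}\right) \left(- \frac{1}{58}\right) = \left(- \frac{5}{2}\right) \left(- \frac{1}{58}\right) = \frac{5}{116}$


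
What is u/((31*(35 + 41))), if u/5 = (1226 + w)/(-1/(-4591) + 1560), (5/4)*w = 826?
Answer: 21655747/8436790058 ≈ 0.0025668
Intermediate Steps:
w = 3304/5 (w = (⅘)*826 = 3304/5 ≈ 660.80)
u = 43311494/7161961 (u = 5*((1226 + 3304/5)/(-1/(-4591) + 1560)) = 5*(9434/(5*(-1*(-1/4591) + 1560))) = 5*(9434/(5*(1/4591 + 1560))) = 5*(9434/(5*(7161961/4591))) = 5*((9434/5)*(4591/7161961)) = 5*(43311494/35809805) = 43311494/7161961 ≈ 6.0474)
u/((31*(35 + 41))) = 43311494/(7161961*((31*(35 + 41)))) = 43311494/(7161961*((31*76))) = (43311494/7161961)/2356 = (43311494/7161961)*(1/2356) = 21655747/8436790058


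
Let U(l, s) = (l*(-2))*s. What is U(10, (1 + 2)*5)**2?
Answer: 90000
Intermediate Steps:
U(l, s) = -2*l*s (U(l, s) = (-2*l)*s = -2*l*s)
U(10, (1 + 2)*5)**2 = (-2*10*(1 + 2)*5)**2 = (-2*10*3*5)**2 = (-2*10*15)**2 = (-300)**2 = 90000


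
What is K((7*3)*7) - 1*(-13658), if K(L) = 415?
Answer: 14073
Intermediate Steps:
K((7*3)*7) - 1*(-13658) = 415 - 1*(-13658) = 415 + 13658 = 14073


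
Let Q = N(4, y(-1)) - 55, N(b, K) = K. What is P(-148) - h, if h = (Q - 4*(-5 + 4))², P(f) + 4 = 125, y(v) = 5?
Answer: -1995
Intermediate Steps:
P(f) = 121 (P(f) = -4 + 125 = 121)
Q = -50 (Q = 5 - 55 = -50)
h = 2116 (h = (-50 - 4*(-5 + 4))² = (-50 - 4*(-1))² = (-50 + 4)² = (-46)² = 2116)
P(-148) - h = 121 - 1*2116 = 121 - 2116 = -1995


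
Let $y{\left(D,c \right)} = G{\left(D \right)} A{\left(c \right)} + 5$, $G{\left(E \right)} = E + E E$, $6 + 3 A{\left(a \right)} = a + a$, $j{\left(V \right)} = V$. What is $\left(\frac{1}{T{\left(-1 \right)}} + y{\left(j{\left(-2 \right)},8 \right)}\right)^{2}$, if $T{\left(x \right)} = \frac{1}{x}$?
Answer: $\frac{1024}{9} \approx 113.78$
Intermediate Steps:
$A{\left(a \right)} = -2 + \frac{2 a}{3}$ ($A{\left(a \right)} = -2 + \frac{a + a}{3} = -2 + \frac{2 a}{3}$)
$G{\left(E \right)} = E + E^{2}$
$y{\left(D,c \right)} = 5 + D \left(1 + D\right) \left(-2 + \frac{2 c}{3}\right)$ ($y{\left(D,c \right)} = D \left(1 + D\right) \left(-2 + \frac{2 c}{3}\right) + 5 = 5 + D \left(1 + D\right) \left(-2 + \frac{2 c}{3}\right)$)
$\left(\frac{1}{T{\left(-1 \right)}} + y{\left(j{\left(-2 \right)},8 \right)}\right)^{2} = \left(\frac{1}{\frac{1}{-1}} + \left(5 + \frac{2}{3} \left(-2\right) \left(1 - 2\right) \left(-3 + 8\right)\right)\right)^{2} = \left(\frac{1}{-1} + \left(5 + \frac{2}{3} \left(-2\right) \left(-1\right) 5\right)\right)^{2} = \left(-1 + \left(5 + \frac{20}{3}\right)\right)^{2} = \left(-1 + \frac{35}{3}\right)^{2} = \left(\frac{32}{3}\right)^{2} = \frac{1024}{9}$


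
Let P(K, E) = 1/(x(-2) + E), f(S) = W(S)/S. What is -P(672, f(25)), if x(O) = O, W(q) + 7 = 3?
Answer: 25/54 ≈ 0.46296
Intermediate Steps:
W(q) = -4 (W(q) = -7 + 3 = -4)
f(S) = -4/S
P(K, E) = 1/(-2 + E)
-P(672, f(25)) = -1/(-2 - 4/25) = -1/(-54/25) = -1*(-25/54) = 25/54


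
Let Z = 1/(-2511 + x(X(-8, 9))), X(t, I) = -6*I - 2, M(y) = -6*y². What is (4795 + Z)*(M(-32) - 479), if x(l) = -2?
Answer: -79806050582/2513 ≈ -3.1757e+7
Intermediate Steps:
X(t, I) = -2 - 6*I
Z = -1/2513 (Z = 1/(-2511 - 2) = 1/(-2513) = -1/2513 ≈ -0.00039793)
(4795 + Z)*(M(-32) - 479) = (4795 - 1/2513)*(-6*(-32)² - 479) = 12049834*(-6*1024 - 479)/2513 = 12049834*(-6144 - 479)/2513 = (12049834/2513)*(-6623) = -79806050582/2513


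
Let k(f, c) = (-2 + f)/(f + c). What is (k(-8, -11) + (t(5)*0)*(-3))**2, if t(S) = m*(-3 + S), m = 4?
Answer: 100/361 ≈ 0.27701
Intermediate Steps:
t(S) = -12 + 4*S (t(S) = 4*(-3 + S) = -12 + 4*S)
k(f, c) = (-2 + f)/(c + f)
(k(-8, -11) + (t(5)*0)*(-3))**2 = ((-2 - 8)/(-11 - 8) + ((-12 + 4*5)*0)*(-3))**2 = (-10/(-19) + ((-12 + 20)*0)*(-3))**2 = (-1/19*(-10) + (8*0)*(-3))**2 = (10/19 + 0*(-3))**2 = (10/19 + 0)**2 = (10/19)**2 = 100/361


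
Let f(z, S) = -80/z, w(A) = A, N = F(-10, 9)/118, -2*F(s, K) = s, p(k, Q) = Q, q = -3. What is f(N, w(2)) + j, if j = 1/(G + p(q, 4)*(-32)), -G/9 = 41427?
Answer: -704169249/372971 ≈ -1888.0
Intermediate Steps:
G = -372843 (G = -9*41427 = -372843)
F(s, K) = -s/2
N = 5/118 (N = -½*(-10)/118 = 5*(1/118) = 5/118 ≈ 0.042373)
j = -1/372971 (j = 1/(-372843 + 4*(-32)) = 1/(-372843 - 128) = 1/(-372971) = -1/372971 ≈ -2.6812e-6)
f(N, w(2)) + j = -80/5/118 - 1/372971 = -80*118/5 - 1/372971 = -1888 - 1/372971 = -704169249/372971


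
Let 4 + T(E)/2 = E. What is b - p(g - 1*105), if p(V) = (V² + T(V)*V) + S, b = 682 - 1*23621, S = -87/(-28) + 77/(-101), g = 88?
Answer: -67714607/2828 ≈ -23944.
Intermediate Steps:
T(E) = -8 + 2*E
S = 6631/2828 (S = -87*(-1/28) + 77*(-1/101) = 87/28 - 77/101 = 6631/2828 ≈ 2.3448)
b = -22939 (b = 682 - 23621 = -22939)
p(V) = 6631/2828 + V² + V*(-8 + 2*V) (p(V) = (V² + (-8 + 2*V)*V) + 6631/2828 = (V² + V*(-8 + 2*V)) + 6631/2828 = 6631/2828 + V² + V*(-8 + 2*V))
b - p(g - 1*105) = -22939 - (6631/2828 - 8*(88 - 1*105) + 3*(88 - 1*105)²) = -22939 - (6631/2828 - 8*(88 - 105) + 3*(88 - 105)²) = -22939 - (6631/2828 - 8*(-17) + 3*(-17)²) = -22939 - (6631/2828 + 136 + 3*289) = -22939 - (6631/2828 + 136 + 867) = -22939 - 1*2843115/2828 = -22939 - 2843115/2828 = -67714607/2828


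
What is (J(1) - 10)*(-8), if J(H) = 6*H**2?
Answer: 32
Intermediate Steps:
(J(1) - 10)*(-8) = (6*1**2 - 10)*(-8) = (6*1 - 10)*(-8) = (6 - 10)*(-8) = -4*(-8) = 32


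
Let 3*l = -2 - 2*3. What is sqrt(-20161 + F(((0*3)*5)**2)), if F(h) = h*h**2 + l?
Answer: I*sqrt(181473)/3 ≈ 142.0*I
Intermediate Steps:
l = -8/3 (l = (-2 - 2*3)/3 = (-2 - 6)/3 = (1/3)*(-8) = -8/3 ≈ -2.6667)
F(h) = -8/3 + h**3 (F(h) = h*h**2 - 8/3 = h**3 - 8/3 = -8/3 + h**3)
sqrt(-20161 + F(((0*3)*5)**2)) = sqrt(-20161 + (-8/3 + (((0*3)*5)**2)**3)) = sqrt(-20161 + (-8/3 + ((0*5)**2)**3)) = sqrt(-20161 + (-8/3 + (0**2)**3)) = sqrt(-20161 + (-8/3 + 0**3)) = sqrt(-20161 + (-8/3 + 0)) = sqrt(-20161 - 8/3) = sqrt(-60491/3) = I*sqrt(181473)/3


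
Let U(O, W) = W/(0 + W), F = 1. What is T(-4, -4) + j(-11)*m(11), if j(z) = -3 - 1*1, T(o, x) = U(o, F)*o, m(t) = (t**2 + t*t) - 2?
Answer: -964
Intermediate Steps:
U(O, W) = 1 (U(O, W) = W/W = 1)
m(t) = -2 + 2*t**2 (m(t) = (t**2 + t**2) - 2 = 2*t**2 - 2 = -2 + 2*t**2)
T(o, x) = o (T(o, x) = 1*o = o)
j(z) = -4 (j(z) = -3 - 1 = -4)
T(-4, -4) + j(-11)*m(11) = -4 - 4*(-2 + 2*11**2) = -4 - 4*(-2 + 2*121) = -4 - 4*(-2 + 242) = -4 - 4*240 = -4 - 960 = -964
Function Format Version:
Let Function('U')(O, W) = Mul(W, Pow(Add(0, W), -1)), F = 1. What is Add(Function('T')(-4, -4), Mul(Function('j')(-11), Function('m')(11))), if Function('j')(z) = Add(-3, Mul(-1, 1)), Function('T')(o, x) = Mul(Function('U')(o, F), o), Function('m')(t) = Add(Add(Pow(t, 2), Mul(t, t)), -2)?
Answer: -964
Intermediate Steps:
Function('U')(O, W) = 1 (Function('U')(O, W) = Mul(W, Pow(W, -1)) = 1)
Function('m')(t) = Add(-2, Mul(2, Pow(t, 2))) (Function('m')(t) = Add(Add(Pow(t, 2), Pow(t, 2)), -2) = Add(Mul(2, Pow(t, 2)), -2) = Add(-2, Mul(2, Pow(t, 2))))
Function('T')(o, x) = o (Function('T')(o, x) = Mul(1, o) = o)
Function('j')(z) = -4 (Function('j')(z) = Add(-3, -1) = -4)
Add(Function('T')(-4, -4), Mul(Function('j')(-11), Function('m')(11))) = Add(-4, Mul(-4, Add(-2, Mul(2, Pow(11, 2))))) = Add(-4, Mul(-4, Add(-2, Mul(2, 121)))) = Add(-4, Mul(-4, Add(-2, 242))) = Add(-4, Mul(-4, 240)) = Add(-4, -960) = -964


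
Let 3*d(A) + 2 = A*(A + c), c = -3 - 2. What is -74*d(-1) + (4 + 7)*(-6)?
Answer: -494/3 ≈ -164.67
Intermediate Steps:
c = -5
d(A) = -⅔ + A*(-5 + A)/3 (d(A) = -⅔ + (A*(A - 5))/3 = -⅔ + (A*(-5 + A))/3 = -⅔ + A*(-5 + A)/3)
-74*d(-1) + (4 + 7)*(-6) = -74*(-⅔ - 5/3*(-1) + (⅓)*(-1)²) + (4 + 7)*(-6) = -74*(-⅔ + 5/3 + (⅓)*1) + 11*(-6) = -74*(-⅔ + 5/3 + ⅓) - 66 = -74*4/3 - 66 = -296/3 - 66 = -494/3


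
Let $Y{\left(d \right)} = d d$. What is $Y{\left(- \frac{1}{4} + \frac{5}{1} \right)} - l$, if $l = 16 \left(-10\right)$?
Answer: $\frac{2921}{16} \approx 182.56$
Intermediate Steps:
$l = -160$
$Y{\left(d \right)} = d^{2}$
$Y{\left(- \frac{1}{4} + \frac{5}{1} \right)} - l = \left(- \frac{1}{4} + \frac{5}{1}\right)^{2} - -160 = \left(\left(-1\right) \frac{1}{4} + 5 \cdot 1\right)^{2} + 160 = \left(- \frac{1}{4} + 5\right)^{2} + 160 = \left(\frac{19}{4}\right)^{2} + 160 = \frac{361}{16} + 160 = \frac{2921}{16}$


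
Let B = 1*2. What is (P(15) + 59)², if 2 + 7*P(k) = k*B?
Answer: 3969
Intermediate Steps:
B = 2
P(k) = -2/7 + 2*k/7 (P(k) = -2/7 + (k*2)/7 = -2/7 + (2*k)/7 = -2/7 + 2*k/7)
(P(15) + 59)² = ((-2/7 + (2/7)*15) + 59)² = ((-2/7 + 30/7) + 59)² = (4 + 59)² = 63² = 3969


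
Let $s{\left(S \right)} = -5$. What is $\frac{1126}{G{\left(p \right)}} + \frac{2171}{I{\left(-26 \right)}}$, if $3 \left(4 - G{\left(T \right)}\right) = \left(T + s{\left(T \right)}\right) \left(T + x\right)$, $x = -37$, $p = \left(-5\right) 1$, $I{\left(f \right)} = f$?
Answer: $- \frac{6241}{68} \approx -91.779$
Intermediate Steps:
$p = -5$
$G{\left(T \right)} = 4 - \frac{\left(-37 + T\right) \left(-5 + T\right)}{3}$ ($G{\left(T \right)} = 4 - \frac{\left(T - 5\right) \left(T - 37\right)}{3} = 4 - \frac{\left(-5 + T\right) \left(-37 + T\right)}{3} = 4 - \frac{\left(-37 + T\right) \left(-5 + T\right)}{3}$)
$\frac{1126}{G{\left(p \right)}} + \frac{2171}{I{\left(-26 \right)}} = \frac{1126}{- \frac{173}{3} + 14 \left(-5\right) - \frac{\left(-5\right)^{2}}{3}} + \frac{2171}{-26} = \frac{1126}{- \frac{173}{3} - 70 - \frac{25}{3}} + 2171 \left(- \frac{1}{26}\right) = \frac{1126}{- \frac{173}{3} - 70 - \frac{25}{3}} - \frac{167}{2} = \frac{1126}{-136} - \frac{167}{2} = 1126 \left(- \frac{1}{136}\right) - \frac{167}{2} = - \frac{563}{68} - \frac{167}{2} = - \frac{6241}{68}$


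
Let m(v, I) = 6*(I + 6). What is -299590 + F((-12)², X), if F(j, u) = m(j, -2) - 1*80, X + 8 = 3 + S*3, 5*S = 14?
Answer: -299646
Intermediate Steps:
S = 14/5 (S = (⅕)*14 = 14/5 ≈ 2.8000)
m(v, I) = 36 + 6*I (m(v, I) = 6*(6 + I) = 36 + 6*I)
X = 17/5 (X = -8 + (3 + (14/5)*3) = -8 + (3 + 42/5) = -8 + 57/5 = 17/5 ≈ 3.4000)
F(j, u) = -56 (F(j, u) = (36 + 6*(-2)) - 1*80 = (36 - 12) - 80 = 24 - 80 = -56)
-299590 + F((-12)², X) = -299590 - 56 = -299646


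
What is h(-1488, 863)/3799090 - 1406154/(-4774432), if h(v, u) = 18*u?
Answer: 1354067906637/4534624216720 ≈ 0.29861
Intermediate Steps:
h(-1488, 863)/3799090 - 1406154/(-4774432) = (18*863)/3799090 - 1406154/(-4774432) = 15534*(1/3799090) - 1406154*(-1/4774432) = 7767/1899545 + 703077/2387216 = 1354067906637/4534624216720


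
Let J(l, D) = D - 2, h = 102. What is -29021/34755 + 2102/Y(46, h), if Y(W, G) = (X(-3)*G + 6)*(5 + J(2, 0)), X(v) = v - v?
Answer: 12088772/104265 ≈ 115.94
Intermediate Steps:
X(v) = 0
J(l, D) = -2 + D
Y(W, G) = 18 (Y(W, G) = (0*G + 6)*(5 + (-2 + 0)) = (0 + 6)*(5 - 2) = 6*3 = 18)
-29021/34755 + 2102/Y(46, h) = -29021/34755 + 2102/18 = -29021*1/34755 + 2102*(1/18) = -29021/34755 + 1051/9 = 12088772/104265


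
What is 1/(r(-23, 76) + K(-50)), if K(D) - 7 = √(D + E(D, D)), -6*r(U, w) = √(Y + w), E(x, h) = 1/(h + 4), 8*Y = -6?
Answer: 276/(1932 - 23*√301 + 6*I*√105846) ≈ 0.06868 - 0.087455*I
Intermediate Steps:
Y = -¾ (Y = (⅛)*(-6) = -¾ ≈ -0.75000)
E(x, h) = 1/(4 + h)
r(U, w) = -√(-¾ + w)/6
K(D) = 7 + √(D + 1/(4 + D))
1/(r(-23, 76) + K(-50)) = 1/(-√(-3 + 4*76)/12 + (7 + √((1 - 50*(4 - 50))/(4 - 50)))) = 1/(-√(-3 + 304)/12 + (7 + √((1 - 50*(-46))/(-46)))) = 1/(-√301/12 + (7 + √(-(1 + 2300)/46))) = 1/(-√301/12 + (7 + √(-1/46*2301))) = 1/(-√301/12 + (7 + √(-2301/46))) = 1/(-√301/12 + (7 + I*√105846/46)) = 1/(7 - √301/12 + I*√105846/46)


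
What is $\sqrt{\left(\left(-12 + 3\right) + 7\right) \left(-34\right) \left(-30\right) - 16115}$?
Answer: $i \sqrt{18155} \approx 134.74 i$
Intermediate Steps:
$\sqrt{\left(\left(-12 + 3\right) + 7\right) \left(-34\right) \left(-30\right) - 16115} = \sqrt{\left(-9 + 7\right) \left(-34\right) \left(-30\right) - 16115} = \sqrt{\left(-2\right) \left(-34\right) \left(-30\right) - 16115} = \sqrt{68 \left(-30\right) - 16115} = \sqrt{-2040 - 16115} = \sqrt{-18155} = i \sqrt{18155}$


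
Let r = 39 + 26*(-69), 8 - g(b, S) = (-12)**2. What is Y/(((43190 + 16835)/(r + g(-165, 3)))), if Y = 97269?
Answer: -183935679/60025 ≈ -3064.3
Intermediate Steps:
g(b, S) = -136 (g(b, S) = 8 - 1*(-12)**2 = 8 - 1*144 = 8 - 144 = -136)
r = -1755 (r = 39 - 1794 = -1755)
Y/(((43190 + 16835)/(r + g(-165, 3)))) = 97269/(((43190 + 16835)/(-1755 - 136))) = 97269/((60025/(-1891))) = 97269/((60025*(-1/1891))) = 97269/(-60025/1891) = 97269*(-1891/60025) = -183935679/60025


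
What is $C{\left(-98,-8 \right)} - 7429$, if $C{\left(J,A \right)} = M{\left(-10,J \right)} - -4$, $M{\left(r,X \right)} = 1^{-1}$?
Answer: $-7424$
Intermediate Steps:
$M{\left(r,X \right)} = 1$
$C{\left(J,A \right)} = 5$ ($C{\left(J,A \right)} = 1 - -4 = 1 + 4 = 5$)
$C{\left(-98,-8 \right)} - 7429 = 5 - 7429 = -7424$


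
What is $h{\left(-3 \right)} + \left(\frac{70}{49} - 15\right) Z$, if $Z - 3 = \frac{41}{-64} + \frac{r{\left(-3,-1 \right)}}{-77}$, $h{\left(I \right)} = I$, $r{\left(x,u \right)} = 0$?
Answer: $- \frac{15689}{448} \approx -35.02$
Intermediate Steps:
$Z = \frac{151}{64}$ ($Z = 3 + \left(\frac{41}{-64} + \frac{0}{-77}\right) = 3 + \left(41 \left(- \frac{1}{64}\right) + 0 \left(- \frac{1}{77}\right)\right) = 3 + \left(- \frac{41}{64} + 0\right) = 3 - \frac{41}{64} = \frac{151}{64} \approx 2.3594$)
$h{\left(-3 \right)} + \left(\frac{70}{49} - 15\right) Z = -3 + \left(\frac{70}{49} - 15\right) \frac{151}{64} = -3 + \left(70 \cdot \frac{1}{49} - 15\right) \frac{151}{64} = -3 + \left(\frac{10}{7} - 15\right) \frac{151}{64} = -3 - \frac{14345}{448} = - \frac{15689}{448}$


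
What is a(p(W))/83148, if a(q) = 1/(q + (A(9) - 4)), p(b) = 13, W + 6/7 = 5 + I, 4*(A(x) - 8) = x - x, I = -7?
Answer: 1/1413516 ≈ 7.0746e-7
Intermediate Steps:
A(x) = 8 (A(x) = 8 + (x - x)/4 = 8 + (¼)*0 = 8 + 0 = 8)
W = -20/7 (W = -6/7 + (5 - 7) = -6/7 - 2 = -20/7 ≈ -2.8571)
a(q) = 1/(4 + q) (a(q) = 1/(q + (8 - 4)) = 1/(q + 4) = 1/(4 + q))
a(p(W))/83148 = 1/((4 + 13)*83148) = (1/83148)/17 = (1/17)*(1/83148) = 1/1413516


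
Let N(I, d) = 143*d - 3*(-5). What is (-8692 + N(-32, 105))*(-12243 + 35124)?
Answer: 145019778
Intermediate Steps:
N(I, d) = 15 + 143*d (N(I, d) = 143*d + 15 = 15 + 143*d)
(-8692 + N(-32, 105))*(-12243 + 35124) = (-8692 + (15 + 143*105))*(-12243 + 35124) = (-8692 + (15 + 15015))*22881 = (-8692 + 15030)*22881 = 6338*22881 = 145019778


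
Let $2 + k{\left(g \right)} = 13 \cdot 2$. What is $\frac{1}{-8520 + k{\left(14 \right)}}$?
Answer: $- \frac{1}{8496} \approx -0.0001177$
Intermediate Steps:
$k{\left(g \right)} = 24$ ($k{\left(g \right)} = -2 + 13 \cdot 2 = -2 + 26 = 24$)
$\frac{1}{-8520 + k{\left(14 \right)}} = \frac{1}{-8520 + 24} = \frac{1}{-8496} = - \frac{1}{8496}$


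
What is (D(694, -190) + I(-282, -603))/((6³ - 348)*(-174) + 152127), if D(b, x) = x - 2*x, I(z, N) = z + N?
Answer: -139/35019 ≈ -0.0039693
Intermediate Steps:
I(z, N) = N + z
D(b, x) = -x
(D(694, -190) + I(-282, -603))/((6³ - 348)*(-174) + 152127) = (-1*(-190) + (-603 - 282))/((6³ - 348)*(-174) + 152127) = (190 - 885)/((216 - 348)*(-174) + 152127) = -695/(-132*(-174) + 152127) = -695/(22968 + 152127) = -695/175095 = -695*1/175095 = -139/35019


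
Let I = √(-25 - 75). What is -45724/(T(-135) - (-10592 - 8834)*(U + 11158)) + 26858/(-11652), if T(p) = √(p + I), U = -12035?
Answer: -13429/5826 + 45724/(17036602 - √(-135 + 10*I)) ≈ -2.3023 + 1.8316e-9*I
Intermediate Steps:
I = 10*I (I = √(-100) = 10*I ≈ 10.0*I)
T(p) = √(p + 10*I)
-45724/(T(-135) - (-10592 - 8834)*(U + 11158)) + 26858/(-11652) = -45724/(√(-135 + 10*I) - (-10592 - 8834)*(-12035 + 11158)) + 26858/(-11652) = -45724/(√(-135 + 10*I) - (-19426)*(-877)) + 26858*(-1/11652) = -45724/(√(-135 + 10*I) - 1*17036602) - 13429/5826 = -45724/(√(-135 + 10*I) - 17036602) - 13429/5826 = -45724/(-17036602 + √(-135 + 10*I)) - 13429/5826 = -13429/5826 - 45724/(-17036602 + √(-135 + 10*I))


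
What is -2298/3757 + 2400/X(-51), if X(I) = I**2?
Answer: 3506/11271 ≈ 0.31106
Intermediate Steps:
-2298/3757 + 2400/X(-51) = -2298/3757 + 2400/((-51)**2) = -2298*1/3757 + 2400/2601 = -2298/3757 + 2400*(1/2601) = -2298/3757 + 800/867 = 3506/11271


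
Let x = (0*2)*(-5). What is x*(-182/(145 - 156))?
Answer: 0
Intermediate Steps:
x = 0 (x = 0*(-5) = 0)
x*(-182/(145 - 156)) = 0*(-182/(145 - 156)) = 0*(-182/(-11)) = 0*(-182*(-1/11)) = 0*(182/11) = 0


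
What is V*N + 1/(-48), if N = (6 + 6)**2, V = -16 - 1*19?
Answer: -241921/48 ≈ -5040.0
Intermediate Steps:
V = -35 (V = -16 - 19 = -35)
N = 144 (N = 12**2 = 144)
V*N + 1/(-48) = -35*144 + 1/(-48) = -5040 - 1/48 = -241921/48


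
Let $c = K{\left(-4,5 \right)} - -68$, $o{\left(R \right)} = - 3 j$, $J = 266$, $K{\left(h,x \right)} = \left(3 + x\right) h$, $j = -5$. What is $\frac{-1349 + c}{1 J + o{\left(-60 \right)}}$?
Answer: $- \frac{1313}{281} \approx -4.6726$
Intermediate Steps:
$K{\left(h,x \right)} = h \left(3 + x\right)$
$o{\left(R \right)} = 15$ ($o{\left(R \right)} = \left(-3\right) \left(-5\right) = 15$)
$c = 36$ ($c = - 4 \left(3 + 5\right) - -68 = \left(-4\right) 8 + 68 = -32 + 68 = 36$)
$\frac{-1349 + c}{1 J + o{\left(-60 \right)}} = \frac{-1349 + 36}{1 \cdot 266 + 15} = - \frac{1313}{266 + 15} = - \frac{1313}{281}$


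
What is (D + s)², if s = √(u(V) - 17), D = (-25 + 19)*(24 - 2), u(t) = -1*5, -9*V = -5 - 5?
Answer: (132 - I*√22)² ≈ 17402.0 - 1238.3*I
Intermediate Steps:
V = 10/9 (V = -(-5 - 5)/9 = -⅑*(-10) = 10/9 ≈ 1.1111)
u(t) = -5
D = -132 (D = -6*22 = -132)
s = I*√22 (s = √(-5 - 17) = √(-22) = I*√22 ≈ 4.6904*I)
(D + s)² = (-132 + I*√22)²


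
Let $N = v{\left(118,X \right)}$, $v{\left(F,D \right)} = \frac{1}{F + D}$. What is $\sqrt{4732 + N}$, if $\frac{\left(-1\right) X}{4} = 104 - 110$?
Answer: $\frac{\sqrt{95416190}}{142} \approx 68.79$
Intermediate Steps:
$X = 24$ ($X = - 4 \left(104 - 110\right) = \left(-4\right) \left(-6\right) = 24$)
$v{\left(F,D \right)} = \frac{1}{D + F}$
$N = \frac{1}{142}$ ($N = \frac{1}{24 + 118} = \frac{1}{142} \approx 0.0070423$)
$\sqrt{4732 + N} = \sqrt{4732 + \frac{1}{142}} = \sqrt{\frac{671945}{142}} = \frac{\sqrt{95416190}}{142}$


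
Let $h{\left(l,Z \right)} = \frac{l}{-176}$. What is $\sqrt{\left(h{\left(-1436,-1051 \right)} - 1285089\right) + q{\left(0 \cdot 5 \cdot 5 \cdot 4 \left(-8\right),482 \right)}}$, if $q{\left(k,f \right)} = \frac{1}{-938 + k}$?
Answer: $\frac{i \sqrt{136811150867545}}{10318} \approx 1133.6 i$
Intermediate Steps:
$h{\left(l,Z \right)} = - \frac{l}{176}$ ($h{\left(l,Z \right)} = l \left(- \frac{1}{176}\right) = - \frac{l}{176}$)
$\sqrt{\left(h{\left(-1436,-1051 \right)} - 1285089\right) + q{\left(0 \cdot 5 \cdot 5 \cdot 4 \left(-8\right),482 \right)}} = \sqrt{\left(\left(- \frac{1}{176}\right) \left(-1436\right) - 1285089\right) + \frac{1}{-938 + 0 \cdot 5 \cdot 5 \cdot 4 \left(-8\right)}} = \sqrt{\left(\frac{359}{44} - 1285089\right) + \frac{1}{-938 + 0 \cdot 25 \cdot 4 \left(-8\right)}} = \sqrt{- \frac{56543557}{44} + \frac{1}{-938 + 0 \cdot 100 \left(-8\right)}} = \sqrt{- \frac{56543557}{44} + \frac{1}{-938 + 0 \left(-8\right)}} = \sqrt{- \frac{56543557}{44} + \frac{1}{-938 + 0}} = \sqrt{- \frac{56543557}{44} + \frac{1}{-938}} = \sqrt{- \frac{56543557}{44} - \frac{1}{938}} = \sqrt{- \frac{26518928255}{20636}} = \frac{i \sqrt{136811150867545}}{10318}$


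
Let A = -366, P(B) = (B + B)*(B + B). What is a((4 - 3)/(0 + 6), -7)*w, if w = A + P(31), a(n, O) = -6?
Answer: -20868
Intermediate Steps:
P(B) = 4*B² (P(B) = (2*B)*(2*B) = 4*B²)
w = 3478 (w = -366 + 4*31² = -366 + 4*961 = -366 + 3844 = 3478)
a((4 - 3)/(0 + 6), -7)*w = -6*3478 = -20868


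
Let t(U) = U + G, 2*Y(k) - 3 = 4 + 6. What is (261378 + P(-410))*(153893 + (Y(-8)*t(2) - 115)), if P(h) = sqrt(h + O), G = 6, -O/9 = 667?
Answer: 40207777740 + 1692130*I*sqrt(53) ≈ 4.0208e+10 + 1.2319e+7*I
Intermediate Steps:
O = -6003 (O = -9*667 = -6003)
P(h) = sqrt(-6003 + h) (P(h) = sqrt(h - 6003) = sqrt(-6003 + h))
Y(k) = 13/2 (Y(k) = 3/2 + (4 + 6)/2 = 3/2 + (1/2)*10 = 3/2 + 5 = 13/2)
t(U) = 6 + U (t(U) = U + 6 = 6 + U)
(261378 + P(-410))*(153893 + (Y(-8)*t(2) - 115)) = (261378 + sqrt(-6003 - 410))*(153893 + (13*(6 + 2)/2 - 115)) = (261378 + sqrt(-6413))*(153893 + ((13/2)*8 - 115)) = (261378 + 11*I*sqrt(53))*(153893 + (52 - 115)) = (261378 + 11*I*sqrt(53))*(153893 - 63) = (261378 + 11*I*sqrt(53))*153830 = 40207777740 + 1692130*I*sqrt(53)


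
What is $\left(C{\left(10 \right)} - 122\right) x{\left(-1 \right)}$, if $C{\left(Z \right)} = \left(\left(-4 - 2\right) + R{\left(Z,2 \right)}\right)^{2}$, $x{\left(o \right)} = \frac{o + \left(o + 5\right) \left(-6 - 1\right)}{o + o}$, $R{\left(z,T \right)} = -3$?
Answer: $- \frac{1189}{2} \approx -594.5$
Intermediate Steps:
$x{\left(o \right)} = \frac{-35 - 6 o}{2 o}$ ($x{\left(o \right)} = \frac{o + \left(5 + o\right) \left(-7\right)}{2 o} = \left(o - \left(35 + 7 o\right)\right) \frac{1}{2 o} = \left(-35 - 6 o\right) \frac{1}{2 o} = \frac{-35 - 6 o}{2 o}$)
$C{\left(Z \right)} = 81$ ($C{\left(Z \right)} = \left(\left(-4 - 2\right) - 3\right)^{2} = \left(-6 - 3\right)^{2} = \left(-9\right)^{2} = 81$)
$\left(C{\left(10 \right)} - 122\right) x{\left(-1 \right)} = \left(81 - 122\right) \left(-3 - \frac{35}{2 \left(-1\right)}\right) = - 41 \left(-3 - - \frac{35}{2}\right) = - 41 \left(-3 + \frac{35}{2}\right) = \left(-41\right) \frac{29}{2} = - \frac{1189}{2}$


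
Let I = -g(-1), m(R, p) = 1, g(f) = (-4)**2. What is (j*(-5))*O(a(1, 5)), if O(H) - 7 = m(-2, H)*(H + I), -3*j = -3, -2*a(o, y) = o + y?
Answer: 60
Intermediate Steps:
a(o, y) = -o/2 - y/2 (a(o, y) = -(o + y)/2 = -o/2 - y/2)
g(f) = 16
j = 1 (j = -1/3*(-3) = 1)
I = -16 (I = -1*16 = -16)
O(H) = -9 + H (O(H) = 7 + 1*(H - 16) = 7 + 1*(-16 + H) = 7 + (-16 + H) = -9 + H)
(j*(-5))*O(a(1, 5)) = (1*(-5))*(-9 + (-1/2*1 - 1/2*5)) = -5*(-9 + (-1/2 - 5/2)) = -5*(-9 - 3) = -5*(-12) = 60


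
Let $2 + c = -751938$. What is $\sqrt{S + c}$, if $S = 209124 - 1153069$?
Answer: $i \sqrt{1695885} \approx 1302.3 i$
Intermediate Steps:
$c = -751940$ ($c = -2 - 751938 = -751940$)
$S = -943945$ ($S = 209124 - 1153069 = -943945$)
$\sqrt{S + c} = \sqrt{-943945 - 751940} = \sqrt{-1695885} = i \sqrt{1695885}$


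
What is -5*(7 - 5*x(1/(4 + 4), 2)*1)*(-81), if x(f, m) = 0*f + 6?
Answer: -9315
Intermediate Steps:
x(f, m) = 6 (x(f, m) = 0 + 6 = 6)
-5*(7 - 5*x(1/(4 + 4), 2)*1)*(-81) = -5*(7 - 5*6*1)*(-81) = -5*(7 - 30*1)*(-81) = -5*(7 - 30)*(-81) = -5*(-23)*(-81) = 115*(-81) = -9315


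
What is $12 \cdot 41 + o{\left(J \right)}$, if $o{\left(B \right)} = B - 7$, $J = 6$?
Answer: $491$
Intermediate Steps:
$o{\left(B \right)} = -7 + B$ ($o{\left(B \right)} = B - 7 = -7 + B$)
$12 \cdot 41 + o{\left(J \right)} = 12 \cdot 41 + \left(-7 + 6\right) = 492 - 1 = 491$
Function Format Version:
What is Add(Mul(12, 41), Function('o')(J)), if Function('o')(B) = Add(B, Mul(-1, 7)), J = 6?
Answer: 491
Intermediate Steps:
Function('o')(B) = Add(-7, B) (Function('o')(B) = Add(B, -7) = Add(-7, B))
Add(Mul(12, 41), Function('o')(J)) = Add(Mul(12, 41), Add(-7, 6)) = Add(492, -1) = 491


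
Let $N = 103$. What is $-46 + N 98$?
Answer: $10048$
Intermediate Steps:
$-46 + N 98 = -46 + 103 \cdot 98 = -46 + 10094 = 10048$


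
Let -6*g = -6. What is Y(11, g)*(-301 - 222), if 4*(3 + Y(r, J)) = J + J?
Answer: 2615/2 ≈ 1307.5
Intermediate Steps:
g = 1 (g = -1/6*(-6) = 1)
Y(r, J) = -3 + J/2 (Y(r, J) = -3 + (J + J)/4 = -3 + (2*J)/4 = -3 + J/2)
Y(11, g)*(-301 - 222) = (-3 + (1/2)*1)*(-301 - 222) = (-3 + 1/2)*(-523) = -5/2*(-523) = 2615/2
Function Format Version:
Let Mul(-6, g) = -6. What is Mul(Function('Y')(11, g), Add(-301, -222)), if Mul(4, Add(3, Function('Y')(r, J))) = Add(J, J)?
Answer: Rational(2615, 2) ≈ 1307.5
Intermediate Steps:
g = 1 (g = Mul(Rational(-1, 6), -6) = 1)
Function('Y')(r, J) = Add(-3, Mul(Rational(1, 2), J)) (Function('Y')(r, J) = Add(-3, Mul(Rational(1, 4), Add(J, J))) = Add(-3, Mul(Rational(1, 4), Mul(2, J))) = Add(-3, Mul(Rational(1, 2), J)))
Mul(Function('Y')(11, g), Add(-301, -222)) = Mul(Add(-3, Mul(Rational(1, 2), 1)), Add(-301, -222)) = Mul(Add(-3, Rational(1, 2)), -523) = Mul(Rational(-5, 2), -523) = Rational(2615, 2)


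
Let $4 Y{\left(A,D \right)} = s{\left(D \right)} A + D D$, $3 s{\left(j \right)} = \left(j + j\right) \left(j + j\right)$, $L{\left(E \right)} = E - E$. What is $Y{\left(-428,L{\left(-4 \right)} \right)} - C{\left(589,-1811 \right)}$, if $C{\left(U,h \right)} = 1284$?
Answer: $-1284$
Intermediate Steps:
$L{\left(E \right)} = 0$
$s{\left(j \right)} = \frac{4 j^{2}}{3}$ ($s{\left(j \right)} = \frac{\left(j + j\right) \left(j + j\right)}{3} = \frac{2 j 2 j}{3} = \frac{4 j^{2}}{3}$)
$Y{\left(A,D \right)} = \frac{D^{2}}{4} + \frac{A D^{2}}{3}$ ($Y{\left(A,D \right)} = \frac{\frac{4 D^{2}}{3} A + D D}{4} = \frac{\frac{4 A D^{2}}{3} + D^{2}}{4} = \frac{D^{2} + \frac{4 A D^{2}}{3}}{4} = \frac{D^{2}}{4} + \frac{A D^{2}}{3}$)
$Y{\left(-428,L{\left(-4 \right)} \right)} - C{\left(589,-1811 \right)} = \frac{0^{2} \left(3 + 4 \left(-428\right)\right)}{12} - 1284 = \frac{1}{12} \cdot 0 \left(3 - 1712\right) - 1284 = \frac{1}{12} \cdot 0 \left(-1709\right) - 1284 = 0 - 1284 = -1284$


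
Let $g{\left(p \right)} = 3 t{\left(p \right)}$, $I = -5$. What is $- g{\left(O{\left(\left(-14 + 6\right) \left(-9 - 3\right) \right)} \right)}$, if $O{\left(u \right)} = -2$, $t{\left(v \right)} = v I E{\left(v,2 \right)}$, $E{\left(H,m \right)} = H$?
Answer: $60$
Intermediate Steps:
$t{\left(v \right)} = - 5 v^{2}$ ($t{\left(v \right)} = v \left(-5\right) v = - 5 v v = - 5 v^{2}$)
$g{\left(p \right)} = - 15 p^{2}$ ($g{\left(p \right)} = 3 \left(- 5 p^{2}\right) = - 15 p^{2}$)
$- g{\left(O{\left(\left(-14 + 6\right) \left(-9 - 3\right) \right)} \right)} = - \left(-15\right) \left(-2\right)^{2} = - \left(-15\right) 4 = \left(-1\right) \left(-60\right) = 60$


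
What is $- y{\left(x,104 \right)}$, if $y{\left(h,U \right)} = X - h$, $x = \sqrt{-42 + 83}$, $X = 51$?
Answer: $-51 + \sqrt{41} \approx -44.597$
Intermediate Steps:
$x = \sqrt{41} \approx 6.4031$
$y{\left(h,U \right)} = 51 - h$
$- y{\left(x,104 \right)} = - (51 - \sqrt{41}) = -51 + \sqrt{41}$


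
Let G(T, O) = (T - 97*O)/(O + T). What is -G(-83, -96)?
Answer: 9229/179 ≈ 51.559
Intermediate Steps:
G(T, O) = (T - 97*O)/(O + T)
-G(-83, -96) = -(-83 - 97*(-96))/(-96 - 83) = -(-83 + 9312)/(-179) = -(-1)*9229/179 = -1*(-9229/179) = 9229/179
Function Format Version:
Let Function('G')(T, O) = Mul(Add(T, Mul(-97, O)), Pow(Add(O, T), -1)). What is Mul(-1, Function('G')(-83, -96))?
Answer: Rational(9229, 179) ≈ 51.559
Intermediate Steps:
Function('G')(T, O) = Mul(Pow(Add(O, T), -1), Add(T, Mul(-97, O)))
Mul(-1, Function('G')(-83, -96)) = Mul(-1, Mul(Pow(Add(-96, -83), -1), Add(-83, Mul(-97, -96)))) = Mul(-1, Mul(Pow(-179, -1), Add(-83, 9312))) = Mul(-1, Mul(Rational(-1, 179), 9229)) = Mul(-1, Rational(-9229, 179)) = Rational(9229, 179)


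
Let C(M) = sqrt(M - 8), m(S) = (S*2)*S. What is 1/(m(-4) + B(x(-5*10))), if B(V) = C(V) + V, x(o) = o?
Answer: -9/191 - I*sqrt(58)/382 ≈ -0.04712 - 0.019937*I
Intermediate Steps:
m(S) = 2*S**2 (m(S) = (2*S)*S = 2*S**2)
C(M) = sqrt(-8 + M)
B(V) = V + sqrt(-8 + V) (B(V) = sqrt(-8 + V) + V = V + sqrt(-8 + V))
1/(m(-4) + B(x(-5*10))) = 1/(2*(-4)**2 + (-5*10 + sqrt(-8 - 5*10))) = 1/(2*16 + (-50 + sqrt(-8 - 50))) = 1/(32 + (-50 + sqrt(-58))) = 1/(32 + (-50 + I*sqrt(58))) = 1/(-18 + I*sqrt(58))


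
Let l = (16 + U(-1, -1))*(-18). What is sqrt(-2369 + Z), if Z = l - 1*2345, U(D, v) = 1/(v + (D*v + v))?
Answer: 2*I*sqrt(1246) ≈ 70.597*I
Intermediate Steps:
U(D, v) = 1/(2*v + D*v) (U(D, v) = 1/(v + (v + D*v)) = 1/(2*v + D*v))
l = -270 (l = (16 + 1/((-1)*(2 - 1)))*(-18) = (16 - 1/1)*(-18) = (16 - 1*1)*(-18) = (16 - 1)*(-18) = 15*(-18) = -270)
Z = -2615 (Z = -270 - 1*2345 = -270 - 2345 = -2615)
sqrt(-2369 + Z) = sqrt(-2369 - 2615) = sqrt(-4984) = 2*I*sqrt(1246)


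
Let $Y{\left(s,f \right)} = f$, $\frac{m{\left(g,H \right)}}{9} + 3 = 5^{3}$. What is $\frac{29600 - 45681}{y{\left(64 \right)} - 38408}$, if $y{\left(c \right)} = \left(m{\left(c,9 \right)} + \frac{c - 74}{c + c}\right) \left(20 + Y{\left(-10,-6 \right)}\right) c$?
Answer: $- \frac{16081}{945330} \approx -0.017011$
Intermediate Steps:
$m{\left(g,H \right)} = 1098$ ($m{\left(g,H \right)} = -27 + 9 \cdot 5^{3} = -27 + 9 \cdot 125 = -27 + 1125 = 1098$)
$y{\left(c \right)} = c \left(15372 + \frac{7 \left(-74 + c\right)}{c}\right)$ ($y{\left(c \right)} = \left(1098 + \frac{c - 74}{c + c}\right) \left(20 - 6\right) c = \left(1098 + \frac{-74 + c}{2 c}\right) 14 c = \left(15372 + \frac{7 \left(-74 + c\right)}{c}\right) c = c \left(15372 + \frac{7 \left(-74 + c\right)}{c}\right)$)
$\frac{29600 - 45681}{y{\left(64 \right)} - 38408} = \frac{29600 - 45681}{\left(-518 + 15379 \cdot 64\right) - 38408} = - \frac{16081}{\left(-518 + 984256\right) - 38408} = - \frac{16081}{983738 - 38408} = - \frac{16081}{945330}$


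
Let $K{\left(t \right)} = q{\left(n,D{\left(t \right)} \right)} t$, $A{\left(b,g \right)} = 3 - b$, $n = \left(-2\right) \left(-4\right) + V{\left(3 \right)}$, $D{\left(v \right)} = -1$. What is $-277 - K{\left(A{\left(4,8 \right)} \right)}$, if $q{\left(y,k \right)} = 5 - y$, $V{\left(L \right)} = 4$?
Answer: $-284$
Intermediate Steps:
$n = 12$ ($n = \left(-2\right) \left(-4\right) + 4 = 8 + 4 = 12$)
$K{\left(t \right)} = - 7 t$ ($K{\left(t \right)} = \left(5 - 12\right) t = - 7 t$)
$-277 - K{\left(A{\left(4,8 \right)} \right)} = -277 - - 7 \left(3 - 4\right) = -277 - \left(-7\right) \left(-1\right) = -277 - 7 = -284$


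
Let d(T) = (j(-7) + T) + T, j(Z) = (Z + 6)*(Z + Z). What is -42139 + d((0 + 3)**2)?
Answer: -42107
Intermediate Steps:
j(Z) = 2*Z*(6 + Z) (j(Z) = (6 + Z)*(2*Z) = 2*Z*(6 + Z))
d(T) = 14 + 2*T (d(T) = (2*(-7)*(6 - 7) + T) + T = (2*(-7)*(-1) + T) + T = (14 + T) + T = 14 + 2*T)
-42139 + d((0 + 3)**2) = -42139 + (14 + 2*(0 + 3)**2) = -42139 + (14 + 2*3**2) = -42139 + (14 + 2*9) = -42139 + (14 + 18) = -42139 + 32 = -42107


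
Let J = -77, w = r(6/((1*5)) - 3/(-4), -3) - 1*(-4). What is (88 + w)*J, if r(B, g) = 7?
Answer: -7623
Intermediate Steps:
w = 11 (w = 7 - 1*(-4) = 7 + 4 = 11)
(88 + w)*J = (88 + 11)*(-77) = 99*(-77) = -7623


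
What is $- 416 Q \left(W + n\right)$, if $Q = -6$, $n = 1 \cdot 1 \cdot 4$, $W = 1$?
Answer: $12480$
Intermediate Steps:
$n = 4$ ($n = 1 \cdot 4 = 4$)
$- 416 Q \left(W + n\right) = - 416 \left(- 6 \left(1 + 4\right)\right) = - 416 \left(\left(-6\right) 5\right) = \left(-416\right) \left(-30\right) = 12480$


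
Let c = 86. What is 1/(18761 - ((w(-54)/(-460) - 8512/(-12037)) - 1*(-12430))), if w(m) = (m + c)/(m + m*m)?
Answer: 1980868905/12539480308423 ≈ 0.00015797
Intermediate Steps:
w(m) = (86 + m)/(m + m**2) (w(m) = (m + 86)/(m + m*m) = (86 + m)/(m + m**2))
1/(18761 - ((w(-54)/(-460) - 8512/(-12037)) - 1*(-12430))) = 1/(18761 - ((((86 - 54)/((-54)*(1 - 54)))/(-460) - 8512/(-12037)) - 1*(-12430))) = 1/(18761 - ((-1/54*32/(-53)*(-1/460) - 8512*(-1/12037)) + 12430)) = 1/(18761 - ((-1/54*(-1/53)*32*(-1/460) + 8512/12037) + 12430)) = 1/(18761 - (((16/1431)*(-1/460) + 8512/12037) + 12430)) = 1/(18761 - ((-4/164565 + 8512/12037) + 12430)) = 1/(18761 - (1400729132/1980868905 + 12430)) = 1/(18761 - 1*24623601218282/1980868905) = 1/(18761 - 24623601218282/1980868905) = 1/(12539480308423/1980868905) = 1980868905/12539480308423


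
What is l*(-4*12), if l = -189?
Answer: 9072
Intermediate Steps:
l*(-4*12) = -(-756)*12 = -189*(-48) = 9072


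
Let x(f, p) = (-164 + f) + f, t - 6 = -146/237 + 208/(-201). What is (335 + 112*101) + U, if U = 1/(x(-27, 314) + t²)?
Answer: 64961518425405/5577534682 ≈ 11647.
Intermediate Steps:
t = 23020/5293 (t = 6 + (-146/237 + 208/(-201)) = 6 + (-146*1/237 + 208*(-1/201)) = 6 + (-146/237 - 208/201) = 6 - 8738/5293 = 23020/5293 ≈ 4.3491)
x(f, p) = -164 + 2*f
U = -28015849/5577534682 (U = 1/((-164 + 2*(-27)) + (23020/5293)²) = 1/((-164 - 54) + 529920400/28015849) = 1/(-218 + 529920400/28015849) = 1/(-5577534682/28015849) = -28015849/5577534682 ≈ -0.0050230)
(335 + 112*101) + U = (335 + 112*101) - 28015849/5577534682 = (335 + 11312) - 28015849/5577534682 = 11647 - 28015849/5577534682 = 64961518425405/5577534682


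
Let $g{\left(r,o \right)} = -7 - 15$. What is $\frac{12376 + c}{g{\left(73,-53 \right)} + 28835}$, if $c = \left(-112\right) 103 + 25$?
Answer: $\frac{865}{28813} \approx 0.030021$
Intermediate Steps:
$g{\left(r,o \right)} = -22$ ($g{\left(r,o \right)} = -7 - 15 = -22$)
$c = -11511$ ($c = -11536 + 25 = -11511$)
$\frac{12376 + c}{g{\left(73,-53 \right)} + 28835} = \frac{12376 - 11511}{-22 + 28835} = \frac{865}{28813}$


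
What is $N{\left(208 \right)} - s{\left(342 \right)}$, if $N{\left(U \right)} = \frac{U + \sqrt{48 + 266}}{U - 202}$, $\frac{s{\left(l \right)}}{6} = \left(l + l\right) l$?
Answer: $- \frac{4210600}{3} + \frac{\sqrt{314}}{6} \approx -1.4035 \cdot 10^{6}$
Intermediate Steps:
$s{\left(l \right)} = 12 l^{2}$ ($s{\left(l \right)} = 6 \left(l + l\right) l = 6 \cdot 2 l l = 6 \cdot 2 l^{2} = 12 l^{2}$)
$N{\left(U \right)} = \frac{U + \sqrt{314}}{-202 + U}$
$N{\left(208 \right)} - s{\left(342 \right)} = \frac{208 + \sqrt{314}}{-202 + 208} - 12 \cdot 342^{2} = \frac{208 + \sqrt{314}}{6} - 12 \cdot 116964 = \frac{208 + \sqrt{314}}{6} - 1403568 = \left(\frac{104}{3} + \frac{\sqrt{314}}{6}\right) - 1403568 = - \frac{4210600}{3} + \frac{\sqrt{314}}{6}$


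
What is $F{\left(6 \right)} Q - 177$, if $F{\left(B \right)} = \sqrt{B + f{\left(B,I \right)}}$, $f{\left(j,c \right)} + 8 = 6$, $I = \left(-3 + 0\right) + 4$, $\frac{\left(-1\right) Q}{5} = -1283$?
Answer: $12653$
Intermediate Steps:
$Q = 6415$ ($Q = \left(-5\right) \left(-1283\right) = 6415$)
$I = 1$ ($I = -3 + 4 = 1$)
$f{\left(j,c \right)} = -2$ ($f{\left(j,c \right)} = -8 + 6 = -2$)
$F{\left(B \right)} = \sqrt{-2 + B}$ ($F{\left(B \right)} = \sqrt{B - 2} = \sqrt{-2 + B}$)
$F{\left(6 \right)} Q - 177 = \sqrt{-2 + 6} \cdot 6415 - 177 = \sqrt{4} \cdot 6415 - 177 = 2 \cdot 6415 - 177 = 12830 - 177 = 12653$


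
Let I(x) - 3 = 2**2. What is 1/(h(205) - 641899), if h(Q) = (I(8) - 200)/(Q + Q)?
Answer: -410/263178783 ≈ -1.5579e-6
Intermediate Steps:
I(x) = 7 (I(x) = 3 + 2**2 = 3 + 4 = 7)
h(Q) = -193/(2*Q) (h(Q) = (7 - 200)/(Q + Q) = -193*1/(2*Q) = -193/(2*Q))
1/(h(205) - 641899) = 1/(-193/2/205 - 641899) = 1/(-193/2*1/205 - 641899) = 1/(-193/410 - 641899) = 1/(-263178783/410) = -410/263178783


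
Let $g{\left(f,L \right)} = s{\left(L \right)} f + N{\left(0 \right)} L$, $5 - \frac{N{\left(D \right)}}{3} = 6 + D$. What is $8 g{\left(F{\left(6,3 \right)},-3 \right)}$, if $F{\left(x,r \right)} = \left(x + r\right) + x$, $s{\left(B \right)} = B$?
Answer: $-288$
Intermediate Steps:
$F{\left(x,r \right)} = r + 2 x$ ($F{\left(x,r \right)} = \left(r + x\right) + x = r + 2 x$)
$N{\left(D \right)} = -3 - 3 D$ ($N{\left(D \right)} = 15 - 3 \left(6 + D\right) = 15 - \left(18 + 3 D\right) = -3 - 3 D$)
$g{\left(f,L \right)} = - 3 L + L f$ ($g{\left(f,L \right)} = L f + \left(-3 - 0\right) L = L f + \left(-3 + 0\right) L = L f - 3 L = - 3 L + L f$)
$8 g{\left(F{\left(6,3 \right)},-3 \right)} = 8 \left(- 3 \left(-3 + \left(3 + 2 \cdot 6\right)\right)\right) = 8 \left(- 3 \left(-3 + \left(3 + 12\right)\right)\right) = 8 \left(- 3 \left(-3 + 15\right)\right) = 8 \left(\left(-3\right) 12\right) = 8 \left(-36\right) = -288$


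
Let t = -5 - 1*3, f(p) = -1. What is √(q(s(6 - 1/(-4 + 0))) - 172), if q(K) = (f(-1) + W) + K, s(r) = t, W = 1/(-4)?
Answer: 5*I*√29/2 ≈ 13.463*I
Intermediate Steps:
W = -¼ ≈ -0.25000
t = -8 (t = -5 - 3 = -8)
s(r) = -8
q(K) = -5/4 + K (q(K) = (-1 - ¼) + K = -5/4 + K)
√(q(s(6 - 1/(-4 + 0))) - 172) = √((-5/4 - 8) - 172) = √(-37/4 - 172) = √(-725/4) = 5*I*√29/2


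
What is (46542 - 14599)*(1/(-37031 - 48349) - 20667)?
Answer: -56364971489723/85380 ≈ -6.6017e+8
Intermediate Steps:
(46542 - 14599)*(1/(-37031 - 48349) - 20667) = 31943*(1/(-85380) - 20667) = 31943*(-1/85380 - 20667) = 31943*(-1764548461/85380) = -56364971489723/85380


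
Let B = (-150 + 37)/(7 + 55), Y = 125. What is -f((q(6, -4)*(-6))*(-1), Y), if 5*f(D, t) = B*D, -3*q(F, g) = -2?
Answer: 226/155 ≈ 1.4581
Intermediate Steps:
q(F, g) = 2/3 (q(F, g) = -1/3*(-2) = 2/3)
B = -113/62 ≈ -1.8226
f(D, t) = -113*D/310 (f(D, t) = (-113*D/62)/5 = -113*D/310)
-f((q(6, -4)*(-6))*(-1), Y) = -(-113)*((2/3)*(-6))*(-1)/310 = -(-113)*(-4*(-1))/310 = -(-113)*4/310 = -1*(-226/155) = 226/155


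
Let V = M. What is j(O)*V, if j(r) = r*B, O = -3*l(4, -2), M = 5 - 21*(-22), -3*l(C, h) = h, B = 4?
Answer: -3736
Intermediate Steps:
l(C, h) = -h/3
M = 467 (M = 5 + 462 = 467)
V = 467
O = -2 (O = -(-1)*(-2) = -3*⅔ = -2)
j(r) = 4*r (j(r) = r*4 = 4*r)
j(O)*V = (4*(-2))*467 = -8*467 = -3736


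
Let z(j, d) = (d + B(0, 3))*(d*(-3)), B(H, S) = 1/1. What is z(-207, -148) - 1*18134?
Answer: -83402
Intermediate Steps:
B(H, S) = 1 (B(H, S) = 1*1 = 1)
z(j, d) = -3*d*(1 + d) (z(j, d) = (d + 1)*(d*(-3)) = (1 + d)*(-3*d) = -3*d*(1 + d))
z(-207, -148) - 1*18134 = -3*(-148)*(1 - 148) - 1*18134 = -3*(-148)*(-147) - 18134 = -65268 - 18134 = -83402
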